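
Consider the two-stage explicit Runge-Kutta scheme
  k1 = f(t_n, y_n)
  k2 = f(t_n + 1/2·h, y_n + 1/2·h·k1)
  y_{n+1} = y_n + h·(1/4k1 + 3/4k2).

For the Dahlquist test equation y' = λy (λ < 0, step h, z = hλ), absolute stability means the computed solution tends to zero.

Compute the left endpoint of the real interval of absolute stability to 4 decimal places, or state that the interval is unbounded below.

z* = -2.6667.

With y'=λy (z=hλ):
  k1=λy_n ⇒ h·k1=z·y_n;  k2=λ(1+1/2z)y_n ⇒ h·k2=z(1+1/2z)y_n
  y_{n+1}/y_n = 1 + 1/4z + 3/4z(1+1/2z) = 1 + z + 3/8z²
  R(z) = 1 + z + 3/8z².

Need |R(x)|<1, x<0.
x=-1.24: |R|=0.3366
R=1: x+3/8x²=0 ⇒ x=−8/3=-2.6667; min R=1−1/(4·3/8)=0.3333>−1
Confirm numerically:
  x=-2.381: |R|=0.74494 <1
  x=-2.343: |R|=0.71562 <1
  x=-1.347: |R|=0.33340 <1
  x=-3.232: |R|=1.68518 >1
  x=-2.831: |R|=1.17446 >1
So |R|<1 on (-2.6667, 0).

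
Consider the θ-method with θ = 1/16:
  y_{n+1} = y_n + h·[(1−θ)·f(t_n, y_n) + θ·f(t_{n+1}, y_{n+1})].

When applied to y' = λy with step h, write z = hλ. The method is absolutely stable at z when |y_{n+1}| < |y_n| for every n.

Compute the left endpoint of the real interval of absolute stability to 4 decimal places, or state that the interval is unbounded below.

On y'=λy, z=hλ:
  y_{n+1} = y_n + z·[15/16·y_n + 1/16·y_{n+1}] ⇒ (1 − 1/16z)y_{n+1} = (1 + 15/16z)y_n
  R(z) = (1 + 15/16z)/(1 − 1/16z).

Find x<0 with |R(x)|<1.
x=-1.53: |R|=0.3965
R=−1: 1+15/16x = −1+1/16x ⇒ -7/8x=2 ⇒ x=2/(-7/8)=-2.2857
Confirm numerically:
  x=-1.964: |R|=0.74928 <1
  x=-1.896: |R|=0.69513 <1
  x=-1.236: |R|=0.14737 <1
  x=-2.454: |R|=1.12767 >1
  x=-2.417: |R|=1.09980 >1
Interval (-2.2857, 0).

z* = -2.2857.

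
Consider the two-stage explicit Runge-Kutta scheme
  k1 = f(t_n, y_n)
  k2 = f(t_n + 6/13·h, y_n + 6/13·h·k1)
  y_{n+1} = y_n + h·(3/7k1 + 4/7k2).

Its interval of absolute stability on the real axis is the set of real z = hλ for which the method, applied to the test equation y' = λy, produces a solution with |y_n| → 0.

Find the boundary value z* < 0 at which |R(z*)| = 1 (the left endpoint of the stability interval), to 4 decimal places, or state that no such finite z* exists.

z* = -3.7917.

Test eqn y'=λy, z=hλ:
  k1=λy_n ⇒ h·k1=z·y_n;  k2=λ(1+6/13z)y_n ⇒ h·k2=z(1+6/13z)y_n
  y_{n+1}/y_n = 1 + 3/7z + 4/7z(1+6/13z) = 1 + z + 24/91z²
  ⇒ R(z) = 1 + z + 24/91z².

Find x<0 with |R(x)|<1.
x=-1.44: |R|=0.1069
R=1: x+24/91x²=0 ⇒ x=−91/24=-3.7917; min R=1−1/(4·24/91)=0.0521>−1
Confirm numerically:
  x=-3.718: |R|=0.92776 <1
  x=-2.278: |R|=0.09060 <1
  x=-1.769: |R|=0.05633 <1
  x=-4.332: |R|=1.61733 >1
  x=-4.263: |R|=1.52992 >1
Stable set (-3.7917, 0).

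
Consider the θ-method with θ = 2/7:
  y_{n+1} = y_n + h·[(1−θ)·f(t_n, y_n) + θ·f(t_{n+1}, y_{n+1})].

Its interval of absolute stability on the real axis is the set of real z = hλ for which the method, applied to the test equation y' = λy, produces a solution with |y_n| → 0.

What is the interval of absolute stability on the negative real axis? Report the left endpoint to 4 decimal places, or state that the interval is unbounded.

Test eqn y'=λy, z=hλ:
  y_{n+1} = y_n + z·[5/7·y_n + 2/7·y_{n+1}] ⇒ (1 − 2/7z)y_{n+1} = (1 + 5/7z)y_n
  ⇒ R(z) = (1 + 5/7z)/(1 − 2/7z).

Boundary: |R(x)|=1, x<0.
x=-0.47: |R|=0.5856
R=−1: 1+5/7x = −1+2/7x ⇒ -3/7x=2 ⇒ x=2/(-3/7)=-4.6667
Confirm numerically:
  x=-4.148: |R|=0.89827 <1
  x=-3.998: |R|=0.86623 <1
  x=-1.887: |R|=0.22601 <1
  x=-5.004: |R|=1.05950 >1
  x=-4.926: |R|=1.04617 >1
  x=-4.759: |R|=1.01677 >1
Interval (-4.6667, 0).

z∈(-4.6667,0).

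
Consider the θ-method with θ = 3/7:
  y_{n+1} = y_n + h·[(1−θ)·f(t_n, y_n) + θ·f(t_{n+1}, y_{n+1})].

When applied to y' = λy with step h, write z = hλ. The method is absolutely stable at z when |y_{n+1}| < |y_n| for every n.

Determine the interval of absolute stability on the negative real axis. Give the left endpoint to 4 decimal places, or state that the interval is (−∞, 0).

z∈(-14.0000,0).

With y'=λy (z=hλ):
  y_{n+1} = y_n + z·[4/7·y_n + 3/7·y_{n+1}] ⇒ (1 − 3/7z)y_{n+1} = (1 + 4/7z)y_n
  so R(z) = (1 + 4/7z)/(1 − 3/7z).

Find x<0 with |R(x)|<1.
x=-0.52: |R|=0.5748
R=−1: 1+4/7x = −1+3/7x ⇒ -1/7x=2 ⇒ x=2/(-1/7)=-14.0000
Confirm numerically:
  x=-12.918: |R|=0.97635 <1
  x=-10.772: |R|=0.91790 <1
  x=-6.840: |R|=0.73983 <1
  x=-6.674: |R|=0.72889 <1
  x=-14.547: |R|=1.01080 >1
  x=-14.532: |R|=1.01051 >1
  x=-14.455: |R|=1.00903 >1
So |R|<1 on (-14.0000, 0).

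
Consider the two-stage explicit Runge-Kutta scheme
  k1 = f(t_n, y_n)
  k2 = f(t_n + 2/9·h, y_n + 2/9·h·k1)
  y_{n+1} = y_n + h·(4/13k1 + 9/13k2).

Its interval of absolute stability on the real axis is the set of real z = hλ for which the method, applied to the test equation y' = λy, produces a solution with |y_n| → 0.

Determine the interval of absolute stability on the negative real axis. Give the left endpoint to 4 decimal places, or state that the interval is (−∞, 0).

z∈(-6.5000,0).

On y'=λy, z=hλ:
  k1=λy_n ⇒ h·k1=z·y_n;  k2=λ(1+2/9z)y_n ⇒ h·k2=z(1+2/9z)y_n
  y_{n+1}/y_n = 1 + 4/13z + 9/13z(1+2/9z) = 1 + z + 2/13z²
  R(z) = 1 + z + 2/13z².

Boundary: |R(x)|=1, x<0.
x=-0.34: |R|=0.6778
R=1: x+2/13x²=0 ⇒ x=−13/2=-6.5000; min R=1−1/(4·2/13)=-0.6250>−1
Confirm numerically:
  x=-5.928: |R|=0.47834 <1
  x=-3.639: |R|=0.60172 <1
  x=-2.896: |R|=0.60572 <1
  x=-7.094: |R|=1.64828 >1
  x=-6.534: |R|=1.03418 >1
Interval (-6.5000, 0).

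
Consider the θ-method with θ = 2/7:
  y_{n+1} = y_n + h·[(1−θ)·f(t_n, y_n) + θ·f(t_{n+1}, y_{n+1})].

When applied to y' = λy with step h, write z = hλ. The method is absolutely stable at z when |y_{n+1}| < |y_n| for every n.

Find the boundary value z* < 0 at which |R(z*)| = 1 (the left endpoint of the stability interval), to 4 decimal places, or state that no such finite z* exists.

With y'=λy (z=hλ):
  y_{n+1} = y_n + z·[5/7·y_n + 2/7·y_{n+1}] ⇒ (1 − 2/7z)y_{n+1} = (1 + 5/7z)y_n
  Hence R(z) = (1 + 5/7z)/(1 − 2/7z).

Solve |R(x)|<1 on ℝ⁻.
x=-0.63: |R|=0.4661
R=−1: 1+5/7x = −1+2/7x ⇒ -3/7x=2 ⇒ x=2/(-3/7)=-4.6667
Confirm numerically:
  x=-3.281: |R|=0.69348 <1
  x=-3.169: |R|=0.66314 <1
  x=-2.855: |R|=0.57238 <1
  x=-2.105: |R|=0.31445 <1
  x=-5.035: |R|=1.06473 >1
  x=-4.891: |R|=1.04010 >1
  x=-4.750: |R|=1.01515 >1
Interval (-4.6667, 0).

z* = -4.6667.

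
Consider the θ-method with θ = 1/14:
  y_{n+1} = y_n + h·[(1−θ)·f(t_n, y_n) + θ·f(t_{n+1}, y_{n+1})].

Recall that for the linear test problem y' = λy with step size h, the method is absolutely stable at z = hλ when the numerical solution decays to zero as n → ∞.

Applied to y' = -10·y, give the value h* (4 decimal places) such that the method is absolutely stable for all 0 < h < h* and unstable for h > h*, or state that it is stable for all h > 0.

(-2.3333,0); λ=-10 ⇒ h* = (7/3)/10 = 0.2333.

Set f=λy, z=hλ:
  y_{n+1} = y_n + z·[13/14·y_n + 1/14·y_{n+1}] ⇒ (1 − 1/14z)y_{n+1} = (1 + 13/14z)y_n
  Hence R(z) = (1 + 13/14z)/(1 − 1/14z).

Need |R(x)|<1, x<0.
x=-1.19: |R|=0.0968
R=−1: 1+13/14x = −1+1/14x ⇒ -6/7x=2 ⇒ x=2/(-6/7)=-2.3333
Confirm numerically:
  x=-1.720: |R|=0.53181 <1
  x=-1.482: |R|=0.34014 <1
  x=-1.477: |R|=0.33605 <1
  x=-1.063: |R|=0.01202 <1
  x=-2.811: |R|=1.34097 >1
  x=-2.553: |R|=1.15925 >1
  x=-2.480: |R|=1.10680 >1
So |R|<1 on (-2.3333, 0).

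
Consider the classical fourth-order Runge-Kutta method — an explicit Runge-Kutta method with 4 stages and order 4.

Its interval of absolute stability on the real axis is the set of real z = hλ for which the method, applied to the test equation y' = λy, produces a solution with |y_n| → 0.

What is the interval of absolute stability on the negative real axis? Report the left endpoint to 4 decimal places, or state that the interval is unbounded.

On y'=λy, z=hλ:
  order 4, 4-stage ⇒ R(z)=1+z+z^2/2+z^3/6+z^4/24
  (e.g. R(-0.43)=0.65062, |R|=0.65062)

Solve |R(x)|<1 on ℝ⁻.
x=-0.43: |R|=0.6506
|R(-1.77)|=0.2812 |R(-1.14)|=0.3332 |R(-0.62)|=0.5386
Bisect:
  x_lo=-3.6515 |R|=3.3084  x_hi=-0.2860 |R|=0.7513
  mid=-1.96875 |R|=0.32340 →hi
  mid=-2.81015 |R|=1.03812 →lo
  mid=-2.38945 |R|=0.54979 →hi
  mid=-2.59980 |R|=0.75450 →hi
  mid=-2.70497 |R|=0.88550 →hi
  mid=-2.75756 |R|=0.95898 →hi
  mid=-2.78385 |R|=0.99783 →hi
  mid=-2.79700 |R|=1.01779 →lo
  mid=-2.79043 |R|=1.00776 →lo
  ...
  [-2.78549,-2.78529] ⇒ x*=-2.7853
So |R|<1 on (-2.7853, 0).

(-2.7853, 0).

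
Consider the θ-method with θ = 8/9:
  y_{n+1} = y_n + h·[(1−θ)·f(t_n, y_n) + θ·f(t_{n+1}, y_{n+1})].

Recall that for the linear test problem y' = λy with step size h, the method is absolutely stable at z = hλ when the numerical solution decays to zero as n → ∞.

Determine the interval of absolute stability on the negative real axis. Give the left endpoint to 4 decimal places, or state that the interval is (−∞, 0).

unbounded; (−∞, 0).

On y'=λy, z=hλ:
  y_{n+1} = y_n + z·[1/9·y_n + 8/9·y_{n+1}] ⇒ (1 − 8/9z)y_{n+1} = (1 + 1/9z)y_n
  Hence R(z) = (1 + 1/9z)/(1 − 8/9z).

Need |R(x)|<1, x<0.
x=-0.3: |R|=0.7632
x=-2: |R|=0.2800
x=-10: |R|=0.0112
x=-100: |R|=0.1125
θ=8/9≥1/2 ⇒ |1+1/9x|<|1−8/9x| ∀x<0 ⇒ interval (−∞,0).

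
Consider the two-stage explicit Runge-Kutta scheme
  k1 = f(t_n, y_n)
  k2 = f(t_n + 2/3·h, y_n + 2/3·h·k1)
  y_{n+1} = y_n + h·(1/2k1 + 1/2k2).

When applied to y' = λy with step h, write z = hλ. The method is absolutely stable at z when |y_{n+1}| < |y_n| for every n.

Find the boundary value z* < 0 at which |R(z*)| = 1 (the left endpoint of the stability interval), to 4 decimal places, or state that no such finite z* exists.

z* = -3.0000.

Set f=λy, z=hλ:
  k1=λy_n ⇒ h·k1=z·y_n;  k2=λ(1+2/3z)y_n ⇒ h·k2=z(1+2/3z)y_n
  y_{n+1}/y_n = 1 + 1/2z + 1/2z(1+2/3z) = 1 + z + 1/3z²
  Hence R(z) = 1 + z + 1/3z².

Need |R(x)|<1, x<0.
x=-1.41: |R|=0.2527
R=1: x+1/3x²=0 ⇒ x=−3=-3.0000; min R=1−1/(4·1/3)=0.2500>−1
Confirm numerically:
  x=-2.816: |R|=0.82729 <1
  x=-2.684: |R|=0.71729 <1
  x=-2.404: |R|=0.52241 <1
  x=-2.177: |R|=0.40278 <1
  x=-3.269: |R|=1.29312 >1
  x=-3.222: |R|=1.23843 >1
  x=-3.186: |R|=1.19753 >1
Stable set (-3.0000, 0).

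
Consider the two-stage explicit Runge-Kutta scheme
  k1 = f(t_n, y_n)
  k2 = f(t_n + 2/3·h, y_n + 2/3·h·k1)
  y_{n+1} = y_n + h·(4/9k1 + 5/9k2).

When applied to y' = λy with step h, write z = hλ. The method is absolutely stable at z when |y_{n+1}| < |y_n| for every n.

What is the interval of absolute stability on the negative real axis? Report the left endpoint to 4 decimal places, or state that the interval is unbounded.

z∈(-2.7000,0).

Test eqn y'=λy, z=hλ:
  k1=λy_n ⇒ h·k1=z·y_n;  k2=λ(1+2/3z)y_n ⇒ h·k2=z(1+2/3z)y_n
  y_{n+1}/y_n = 1 + 4/9z + 5/9z(1+2/3z) = 1 + z + 10/27z²
  so R(z) = 1 + z + 10/27z².

Find x<0 with |R(x)|<1.
x=-0.72: |R|=0.4720
R=1: x+10/27x²=0 ⇒ x=−27/10=-2.7000; min R=1−1/(4·10/27)=0.3250>−1
Confirm numerically:
  x=-2.462: |R|=0.78298 <1
  x=-1.908: |R|=0.44032 <1
  x=-1.799: |R|=0.39967 <1
  x=-1.253: |R|=0.32848 <1
  x=-3.288: |R|=1.71605 >1
  x=-3.189: |R|=1.57756 >1
So |R|<1 on (-2.7000, 0).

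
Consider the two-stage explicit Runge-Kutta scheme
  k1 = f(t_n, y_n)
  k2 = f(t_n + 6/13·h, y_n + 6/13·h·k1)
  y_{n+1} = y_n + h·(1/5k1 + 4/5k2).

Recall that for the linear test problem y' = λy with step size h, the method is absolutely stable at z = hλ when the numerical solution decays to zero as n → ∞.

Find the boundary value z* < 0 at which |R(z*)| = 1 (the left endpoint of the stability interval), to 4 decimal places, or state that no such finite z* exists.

With y'=λy (z=hλ):
  k1=λy_n ⇒ h·k1=z·y_n;  k2=λ(1+6/13z)y_n ⇒ h·k2=z(1+6/13z)y_n
  y_{n+1}/y_n = 1 + 1/5z + 4/5z(1+6/13z) = 1 + z + 24/65z²
  ⇒ R(z) = 1 + z + 24/65z².

Need |R(x)|<1, x<0.
x=-1.37: |R|=0.3230
R=1: x+24/65x²=0 ⇒ x=−65/24=-2.7083; min R=1−1/(4·24/65)=0.3229>−1
Confirm numerically:
  x=-2.416: |R|=0.73922 <1
  x=-2.305: |R|=0.65673 <1
  x=-1.619: |R|=0.34881 <1
  x=-1.515: |R|=0.33247 <1
  x=-3.086: |R|=1.43033 >1
  x=-2.773: |R|=1.06621 >1
  x=-2.729: |R|=1.02082 >1
Interval (-2.7083, 0).

left endpoint -2.7083.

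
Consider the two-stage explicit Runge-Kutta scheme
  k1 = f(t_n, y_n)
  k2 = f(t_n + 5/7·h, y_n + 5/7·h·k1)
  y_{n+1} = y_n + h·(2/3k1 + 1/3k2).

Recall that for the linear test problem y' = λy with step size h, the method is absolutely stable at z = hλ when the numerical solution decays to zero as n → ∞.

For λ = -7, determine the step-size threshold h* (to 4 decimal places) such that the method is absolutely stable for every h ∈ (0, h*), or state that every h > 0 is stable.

Set f=λy, z=hλ:
  k1=λy_n ⇒ h·k1=z·y_n;  k2=λ(1+5/7z)y_n ⇒ h·k2=z(1+5/7z)y_n
  y_{n+1}/y_n = 1 + 2/3z + 1/3z(1+5/7z) = 1 + z + 5/21z²
  so R(z) = 1 + z + 5/21z².

Need |R(x)|<1, x<0.
x=-0.92: |R|=0.2815
R=1: x+5/21x²=0 ⇒ x=−21/5=-4.2000; min R=1−1/(4·5/21)=-0.0500>−1
Confirm numerically:
  x=-2.929: |R|=0.11363 <1
  x=-2.882: |R|=0.09560 <1
  x=-2.034: |R|=0.04896 <1
  x=-4.761: |R|=1.63593 >1
  x=-4.587: |R|=1.42266 >1
Stable set (-4.2000, 0).

(-4.2000,0); λ=-7 ⇒ h* = (21/5)/7 = 0.6000.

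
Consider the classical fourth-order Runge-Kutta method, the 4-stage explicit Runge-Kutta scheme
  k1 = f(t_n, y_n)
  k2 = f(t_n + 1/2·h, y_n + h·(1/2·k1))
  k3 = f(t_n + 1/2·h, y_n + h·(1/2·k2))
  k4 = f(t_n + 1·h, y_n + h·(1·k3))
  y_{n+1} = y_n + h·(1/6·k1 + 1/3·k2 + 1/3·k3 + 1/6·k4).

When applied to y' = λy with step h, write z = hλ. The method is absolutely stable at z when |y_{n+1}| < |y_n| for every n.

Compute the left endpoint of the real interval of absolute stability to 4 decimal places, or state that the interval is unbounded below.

Test eqn y'=λy, z=hλ:
  order 4, 4-stage ⇒ R(z)=1+z+z^2/2+z^3/6+z^4/24
  (e.g. R(-0.7)=0.49784, |R|=0.49784)

Need |R(x)|<1, x<0.
x=-0.7: |R|=0.4978
|R(-1.99)|=0.3300 |R(-1.4)|=0.2827 |R(-1.21)|=0.3161
Bisect:
  x_lo=-3.6758 |R|=3.4089  x_hi=-0.1354 |R|=0.8734
  mid=-1.90557 |R|=0.30618 →hi
  mid=-2.79066 |R|=1.00813 →lo
  mid=-2.34811 |R|=0.51761 →hi
  mid=-2.56939 |R|=0.72038 →hi
  mid=-2.68003 |R|=0.85255 →hi
  mid=-2.73534 |R|=0.92727 →hi
  mid=-2.76300 |R|=0.96691 →hi
  mid=-2.77683 |R|=0.98732 →hi
  mid=-2.78375 |R|=0.99767 →hi
  ...
  [-2.78548,-2.78526] ⇒ x*=-2.7853
So |R|<1 on (-2.7853, 0).

z* = -2.7853.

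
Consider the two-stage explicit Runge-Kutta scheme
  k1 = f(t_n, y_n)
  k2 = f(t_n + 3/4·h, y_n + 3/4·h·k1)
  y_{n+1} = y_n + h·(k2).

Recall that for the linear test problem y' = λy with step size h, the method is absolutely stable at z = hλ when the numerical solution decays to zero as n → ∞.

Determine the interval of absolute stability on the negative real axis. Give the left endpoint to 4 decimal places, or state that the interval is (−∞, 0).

Set f=λy, z=hλ:
  k1=λy_n ⇒ h·k1=z·y_n;  k2=λ(1+3/4z)y_n ⇒ h·k2=z(1+3/4z)y_n
  y_{n+1}/y_n = 1 + z(1+3/4z) = 1 + z + 3/4z²
  R(z) = 1 + z + 3/4z².

Find x<0 with |R(x)|<1.
x=-1.63: |R|=1.3627
R=1: x+3/4x²=0 ⇒ x=−4/3=-1.3333; min R=1−1/(4·3/4)=0.6667>−1
Confirm numerically:
  x=-1.105: |R|=0.81077 <1
  x=-0.875: |R|=0.69922 <1
  x=-0.868: |R|=0.69707 <1
  x=-1.833: |R|=1.68692 >1
  x=-1.597: |R|=1.31581 >1
  x=-1.580: |R|=1.29230 >1
So |R|<1 on (-1.3333, 0).

z∈(-1.3333,0).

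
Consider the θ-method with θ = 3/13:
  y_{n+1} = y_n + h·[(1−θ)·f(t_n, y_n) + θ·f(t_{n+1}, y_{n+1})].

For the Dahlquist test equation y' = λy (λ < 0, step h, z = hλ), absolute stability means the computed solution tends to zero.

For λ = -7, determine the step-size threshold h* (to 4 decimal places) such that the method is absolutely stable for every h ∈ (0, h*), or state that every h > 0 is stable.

Test eqn y'=λy, z=hλ:
  y_{n+1} = y_n + z·[10/13·y_n + 3/13·y_{n+1}] ⇒ (1 − 3/13z)y_{n+1} = (1 + 10/13z)y_n
  so R(z) = (1 + 10/13z)/(1 − 3/13z).

Boundary: |R(x)|=1, x<0.
x=-0.47: |R|=0.5760
R=−1: 1+10/13x = −1+3/13x ⇒ -7/13x=2 ⇒ x=2/(-7/13)=-3.7143
Confirm numerically:
  x=-3.594: |R|=0.96460 <1
  x=-1.710: |R|=0.22614 <1
  x=-1.594: |R|=0.16534 <1
  x=-4.244: |R|=1.14410 >1
  x=-4.229: |R|=1.14027 >1
  x=-3.998: |R|=1.07946 >1
Interval (-3.7143, 0).

(-3.7143,0); λ=-7 ⇒ h* = (26/7)/7 = 0.5306.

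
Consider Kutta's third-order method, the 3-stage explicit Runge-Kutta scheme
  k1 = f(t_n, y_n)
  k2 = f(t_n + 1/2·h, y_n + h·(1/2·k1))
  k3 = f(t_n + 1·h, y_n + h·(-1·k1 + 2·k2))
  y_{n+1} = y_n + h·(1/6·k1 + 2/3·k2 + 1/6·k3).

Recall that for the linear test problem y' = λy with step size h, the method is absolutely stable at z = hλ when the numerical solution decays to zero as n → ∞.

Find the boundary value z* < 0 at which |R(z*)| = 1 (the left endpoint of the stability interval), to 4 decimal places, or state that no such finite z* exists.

z* = -2.5127.

Test eqn y'=λy, z=hλ:
  order 3, 3-stage ⇒ R(z)=1+z+z^2/2+z^3/6
  (e.g. R(-1.02)=0.32333, |R|=0.32333)

Boundary: |R(x)|=1, x<0.
x=-1.02: |R|=0.3233
|R(-2.84)|=1.6249 |R(-1.19)|=0.2372 |R(-0.7)|=0.4878
Bisect:
  x_lo=-3.3270 |R|=2.9304  x_hi=-0.3203 |R|=0.7255
  mid=-1.82369 |R|=0.17165 →hi
  mid=-2.57536 |R|=1.10597 →lo
  mid=-2.19953 |R|=0.55409 →hi
  mid=-2.38745 |R|=0.80553 →hi
  mid=-2.48141 |R|=0.94921 →hi
  mid=-2.52839 |R|=1.02590 →lo
  mid=-2.50490 |R|=0.98714 →hi
  mid=-2.51664 |R|=1.00642 →lo
  mid=-2.51077 |R|=0.99675 →hi
  mid=-2.51370 |R|=1.00158 →lo
  ...
  [-2.51279,-2.51260] ⇒ x*=-2.5127
Interval (-2.5127, 0).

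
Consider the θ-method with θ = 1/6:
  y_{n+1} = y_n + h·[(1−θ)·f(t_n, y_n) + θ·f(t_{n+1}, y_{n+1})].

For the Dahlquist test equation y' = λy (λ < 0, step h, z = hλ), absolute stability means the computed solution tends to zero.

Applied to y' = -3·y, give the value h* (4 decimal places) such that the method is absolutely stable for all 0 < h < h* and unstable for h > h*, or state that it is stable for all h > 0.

(-3.0000,0); λ=-3 ⇒ h* = (3)/3 = 1.0000.

With y'=λy (z=hλ):
  y_{n+1} = y_n + z·[5/6·y_n + 1/6·y_{n+1}] ⇒ (1 − 1/6z)y_{n+1} = (1 + 5/6z)y_n
  Hence R(z) = (1 + 5/6z)/(1 − 1/6z).

Find x<0 with |R(x)|<1.
x=-1.46: |R|=0.1743
R=−1: 1+5/6x = −1+1/6x ⇒ -2/3x=2 ⇒ x=2/(-2/3)=-3.0000
Confirm numerically:
  x=-2.932: |R|=0.96955 <1
  x=-2.485: |R|=0.75722 <1
  x=-2.243: |R|=0.63266 <1
  x=-2.017: |R|=0.50954 <1
  x=-3.379: |R|=1.16164 >1
  x=-3.186: |R|=1.08099 >1
So |R|<1 on (-3.0000, 0).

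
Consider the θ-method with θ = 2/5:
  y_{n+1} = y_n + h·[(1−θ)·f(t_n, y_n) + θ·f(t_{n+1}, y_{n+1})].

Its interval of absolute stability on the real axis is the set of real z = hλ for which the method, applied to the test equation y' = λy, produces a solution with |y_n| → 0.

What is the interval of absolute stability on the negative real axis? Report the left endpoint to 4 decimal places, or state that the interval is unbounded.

Set f=λy, z=hλ:
  y_{n+1} = y_n + z·[3/5·y_n + 2/5·y_{n+1}] ⇒ (1 − 2/5z)y_{n+1} = (1 + 3/5z)y_n
  Hence R(z) = (1 + 3/5z)/(1 − 2/5z).

Boundary: |R(x)|=1, x<0.
x=-1.71: |R|=0.0154
R=−1: 1+3/5x = −1+2/5x ⇒ -1/5x=2 ⇒ x=2/(-1/5)=-10.0000
Confirm numerically:
  x=-8.631: |R|=0.93851 <1
  x=-8.094: |R|=0.91004 <1
  x=-6.830: |R|=0.83012 <1
  x=-5.744: |R|=0.74187 <1
  x=-10.432: |R|=1.01670 >1
  x=-10.331: |R|=1.01290 >1
  x=-10.216: |R|=1.00849 >1
Stable set (-10.0000, 0).

z∈(-10.0000,0).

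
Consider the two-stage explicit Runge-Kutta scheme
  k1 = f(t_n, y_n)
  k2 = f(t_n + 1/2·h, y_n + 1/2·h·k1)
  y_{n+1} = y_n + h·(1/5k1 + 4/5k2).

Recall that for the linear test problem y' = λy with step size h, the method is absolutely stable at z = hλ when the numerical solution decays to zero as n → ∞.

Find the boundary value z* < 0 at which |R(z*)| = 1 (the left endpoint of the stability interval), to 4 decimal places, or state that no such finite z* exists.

left endpoint -2.5000.

Set f=λy, z=hλ:
  k1=λy_n ⇒ h·k1=z·y_n;  k2=λ(1+1/2z)y_n ⇒ h·k2=z(1+1/2z)y_n
  y_{n+1}/y_n = 1 + 1/5z + 4/5z(1+1/2z) = 1 + z + 2/5z²
  so R(z) = 1 + z + 2/5z².

Need |R(x)|<1, x<0.
x=-0.85: |R|=0.4390
R=1: x+2/5x²=0 ⇒ x=−5/2=-2.5000; min R=1−1/(4·2/5)=0.3750>−1
Confirm numerically:
  x=-1.626: |R|=0.43155 <1
  x=-1.374: |R|=0.38115 <1
  x=-1.220: |R|=0.37536 <1
  x=-1.069: |R|=0.38810 <1
  x=-2.816: |R|=1.35594 >1
  x=-2.673: |R|=1.18497 >1
  x=-2.535: |R|=1.03549 >1
So |R|<1 on (-2.5000, 0).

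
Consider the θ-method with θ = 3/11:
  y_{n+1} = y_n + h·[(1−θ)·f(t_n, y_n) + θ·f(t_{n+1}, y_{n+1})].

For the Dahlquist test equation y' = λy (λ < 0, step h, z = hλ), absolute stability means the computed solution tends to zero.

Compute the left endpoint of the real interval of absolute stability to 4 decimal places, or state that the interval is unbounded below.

z* = -4.4000.

With y'=λy (z=hλ):
  y_{n+1} = y_n + z·[8/11·y_n + 3/11·y_{n+1}] ⇒ (1 − 3/11z)y_{n+1} = (1 + 8/11z)y_n
  R(z) = (1 + 8/11z)/(1 − 3/11z).

Boundary: |R(x)|=1, x<0.
x=-1.74: |R|=0.1800
R=−1: 1+8/11x = −1+3/11x ⇒ -5/11x=2 ⇒ x=2/(-5/11)=-4.4000
Confirm numerically:
  x=-4.100: |R|=0.93562 <1
  x=-3.360: |R|=0.75332 <1
  x=-2.756: |R|=0.57339 <1
  x=-2.703: |R|=0.55597 <1
  x=-4.902: |R|=1.09764 >1
  x=-4.437: |R|=1.00761 >1
Interval (-4.4000, 0).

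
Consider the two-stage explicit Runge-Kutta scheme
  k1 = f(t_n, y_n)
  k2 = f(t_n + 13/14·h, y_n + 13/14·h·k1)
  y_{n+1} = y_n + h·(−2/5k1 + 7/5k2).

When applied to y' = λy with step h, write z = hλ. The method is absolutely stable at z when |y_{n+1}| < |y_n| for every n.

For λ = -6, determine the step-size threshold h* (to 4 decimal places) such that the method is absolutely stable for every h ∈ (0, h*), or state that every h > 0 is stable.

(-0.7692,0); λ=-6 ⇒ h* = (10/13)/6 = 0.1282.

Set f=λy, z=hλ:
  k1=λy_n ⇒ h·k1=z·y_n;  k2=λ(1+13/14z)y_n ⇒ h·k2=z(1+13/14z)y_n
  y_{n+1}/y_n = 1 − 2/5z + 7/5z(1+13/14z) = 1 + z + 13/10z²
  Hence R(z) = 1 + z + 13/10z².

Find x<0 with |R(x)|<1.
x=-0.5: |R|=0.8250
R=1: x+13/10x²=0 ⇒ x=−10/13=-0.7692; min R=1−1/(4·13/10)=0.8077>−1
Confirm numerically:
  x=-0.614: |R|=0.87609 <1
  x=-0.598: |R|=0.86689 <1
  x=-0.467: |R|=0.81652 <1
  x=-1.359: |R|=2.04195 >1
  x=-1.184: |R|=1.63841 >1
  x=-0.877: |R|=1.12287 >1
Interval (-0.7692, 0).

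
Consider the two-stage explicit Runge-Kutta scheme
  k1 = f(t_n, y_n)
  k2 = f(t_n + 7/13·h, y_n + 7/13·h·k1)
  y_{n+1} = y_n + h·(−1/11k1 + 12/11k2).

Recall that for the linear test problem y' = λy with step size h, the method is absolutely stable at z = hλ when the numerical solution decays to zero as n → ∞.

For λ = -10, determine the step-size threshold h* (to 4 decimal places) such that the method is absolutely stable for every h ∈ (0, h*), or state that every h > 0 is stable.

(-1.7024,0); λ=-10 ⇒ h* = (143/84)/10 = 0.1702.

With y'=λy (z=hλ):
  k1=λy_n ⇒ h·k1=z·y_n;  k2=λ(1+7/13z)y_n ⇒ h·k2=z(1+7/13z)y_n
  y_{n+1}/y_n = 1 − 1/11z + 12/11z(1+7/13z) = 1 + z + 84/143z²
  ⇒ R(z) = 1 + z + 84/143z².

Need |R(x)|<1, x<0.
x=-0.53: |R|=0.6350
R=1: x+84/143x²=0 ⇒ x=−143/84=-1.7024; min R=1−1/(4·84/143)=0.5744>−1
Confirm numerically:
  x=-1.619: |R|=0.92070 <1
  x=-1.459: |R|=0.79141 <1
  x=-1.018: |R|=0.59075 <1
  x=-0.970: |R|=0.58270 <1
  x=-2.211: |R|=1.66058 >1
  x=-1.735: |R|=1.03324 >1
Stable set (-1.7024, 0).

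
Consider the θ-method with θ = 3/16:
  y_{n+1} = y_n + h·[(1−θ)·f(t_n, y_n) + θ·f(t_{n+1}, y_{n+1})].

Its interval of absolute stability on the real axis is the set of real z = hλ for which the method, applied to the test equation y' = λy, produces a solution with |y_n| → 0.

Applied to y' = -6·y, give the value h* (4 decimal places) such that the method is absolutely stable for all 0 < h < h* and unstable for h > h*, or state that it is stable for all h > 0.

Set f=λy, z=hλ:
  y_{n+1} = y_n + z·[13/16·y_n + 3/16·y_{n+1}] ⇒ (1 − 3/16z)y_{n+1} = (1 + 13/16z)y_n
  R(z) = (1 + 13/16z)/(1 − 3/16z).

Solve |R(x)|<1 on ℝ⁻.
x=-0.91: |R|=0.2226
R=−1: 1+13/16x = −1+3/16x ⇒ -5/8x=2 ⇒ x=2/(-5/8)=-3.2000
Confirm numerically:
  x=-3.178: |R|=0.99138 <1
  x=-2.460: |R|=0.68349 <1
  x=-1.407: |R|=0.11330 <1
  x=-3.484: |R|=1.10736 >1
  x=-3.232: |R|=1.01245 >1
Stable set (-3.2000, 0).

(-3.2000,0); λ=-6 ⇒ h* = (16/5)/6 = 0.5333.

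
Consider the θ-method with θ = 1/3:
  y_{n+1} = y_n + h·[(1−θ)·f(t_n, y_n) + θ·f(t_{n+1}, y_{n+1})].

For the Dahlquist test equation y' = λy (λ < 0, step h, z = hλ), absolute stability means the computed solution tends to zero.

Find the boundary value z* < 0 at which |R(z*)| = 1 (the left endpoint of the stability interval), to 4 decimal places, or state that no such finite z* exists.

With y'=λy (z=hλ):
  y_{n+1} = y_n + z·[2/3·y_n + 1/3·y_{n+1}] ⇒ (1 − 1/3z)y_{n+1} = (1 + 2/3z)y_n
  Hence R(z) = (1 + 2/3z)/(1 − 1/3z).

Need |R(x)|<1, x<0.
x=-1.45: |R|=0.0225
R=−1: 1+2/3x = −1+1/3x ⇒ -1/3x=2 ⇒ x=2/(-1/3)=-6.0000
Confirm numerically:
  x=-3.957: |R|=0.70634 <1
  x=-3.875: |R|=0.69091 <1
  x=-3.501: |R|=0.61560 <1
  x=-3.453: |R|=0.60530 <1
  x=-6.531: |R|=1.05571 >1
  x=-6.282: |R|=1.03038 >1
  x=-6.174: |R|=1.01897 >1
So |R|<1 on (-6.0000, 0).

left endpoint -6.0000.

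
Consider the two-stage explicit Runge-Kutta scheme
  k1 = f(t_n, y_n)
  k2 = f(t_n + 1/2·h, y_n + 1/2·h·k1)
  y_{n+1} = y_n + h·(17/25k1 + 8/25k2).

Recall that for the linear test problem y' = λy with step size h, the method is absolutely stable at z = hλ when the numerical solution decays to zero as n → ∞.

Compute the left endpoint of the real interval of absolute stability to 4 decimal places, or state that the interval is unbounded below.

Set f=λy, z=hλ:
  k1=λy_n ⇒ h·k1=z·y_n;  k2=λ(1+1/2z)y_n ⇒ h·k2=z(1+1/2z)y_n
  y_{n+1}/y_n = 1 + 17/25z + 8/25z(1+1/2z) = 1 + z + 4/25z²
  so R(z) = 1 + z + 4/25z².

Find x<0 with |R(x)|<1.
x=-0.46: |R|=0.5739
R=1: x+4/25x²=0 ⇒ x=−25/4=-6.2500; min R=1−1/(4·4/25)=-0.5625>−1
Confirm numerically:
  x=-5.791: |R|=0.57471 <1
  x=-5.760: |R|=0.54842 <1
  x=-3.222: |R|=0.56099 <1
  x=-2.897: |R|=0.55418 <1
  x=-6.743: |R|=1.53189 >1
  x=-6.703: |R|=1.48583 >1
Stable set (-6.2500, 0).

left endpoint -6.2500.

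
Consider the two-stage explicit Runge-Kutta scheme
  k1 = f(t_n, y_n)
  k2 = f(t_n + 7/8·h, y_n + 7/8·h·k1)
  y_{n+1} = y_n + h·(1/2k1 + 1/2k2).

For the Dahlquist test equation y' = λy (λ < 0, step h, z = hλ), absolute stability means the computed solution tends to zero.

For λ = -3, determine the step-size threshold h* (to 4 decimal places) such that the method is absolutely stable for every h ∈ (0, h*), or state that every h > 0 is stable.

(-2.2857,0); λ=-3 ⇒ h* = (16/7)/3 = 0.7619.

With y'=λy (z=hλ):
  k1=λy_n ⇒ h·k1=z·y_n;  k2=λ(1+7/8z)y_n ⇒ h·k2=z(1+7/8z)y_n
  y_{n+1}/y_n = 1 + 1/2z + 1/2z(1+7/8z) = 1 + z + 7/16z²
  ⇒ R(z) = 1 + z + 7/16z².

Boundary: |R(x)|=1, x<0.
x=-1.3: |R|=0.4394
R=1: x+7/16x²=0 ⇒ x=−16/7=-2.2857; min R=1−1/(4·7/16)=0.4286>−1
Confirm numerically:
  x=-1.827: |R|=0.63334 <1
  x=-1.796: |R|=0.61521 <1
  x=-1.783: |R|=0.60785 <1
  x=-1.028: |R|=0.43434 <1
  x=-2.846: |R|=1.69763 >1
  x=-2.614: |R|=1.37544 >1
So |R|<1 on (-2.2857, 0).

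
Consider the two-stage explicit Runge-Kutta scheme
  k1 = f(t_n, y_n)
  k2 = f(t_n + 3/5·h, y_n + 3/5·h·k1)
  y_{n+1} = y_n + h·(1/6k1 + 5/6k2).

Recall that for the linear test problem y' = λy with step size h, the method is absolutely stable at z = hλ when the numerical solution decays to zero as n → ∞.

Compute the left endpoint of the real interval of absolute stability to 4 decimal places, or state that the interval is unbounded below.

z* = -2.0000.

Set f=λy, z=hλ:
  k1=λy_n ⇒ h·k1=z·y_n;  k2=λ(1+3/5z)y_n ⇒ h·k2=z(1+3/5z)y_n
  y_{n+1}/y_n = 1 + 1/6z + 5/6z(1+3/5z) = 1 + z + 1/2z²
  Hence R(z) = 1 + z + 1/2z².

Find x<0 with |R(x)|<1.
x=-1.2: |R|=0.5200
R=1: x+1/2x²=0 ⇒ x=−2=-2.0000; min R=1−1/(4·1/2)=0.5000>−1
Confirm numerically:
  x=-1.871: |R|=0.87932 <1
  x=-1.777: |R|=0.80186 <1
  x=-1.706: |R|=0.74922 <1
  x=-1.043: |R|=0.50092 <1
  x=-2.289: |R|=1.33076 >1
  x=-2.186: |R|=1.20330 >1
Interval (-2.0000, 0).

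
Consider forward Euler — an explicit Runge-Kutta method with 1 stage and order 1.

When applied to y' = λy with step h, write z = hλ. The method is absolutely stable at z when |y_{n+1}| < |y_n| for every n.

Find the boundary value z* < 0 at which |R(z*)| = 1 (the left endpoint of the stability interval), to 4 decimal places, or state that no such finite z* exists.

z* = -2.0000.

With y'=λy (z=hλ):
  order 1, 1-stage ⇒ R(z)=1+z
  (e.g. R(-1.17)=-0.17000, |R|=0.17000)

Solve |R(x)|<1 on ℝ⁻.
x=-1.17: |R|=0.1700
|R(-1.46)|=0.4600 |R(-1.22)|=0.2200 |R(-0.87)|=0.1300
Bisect:
  x_lo=-2.4623 |R|=1.4623  x_hi=-0.3183 |R|=0.6817
  mid=-1.39032 |R|=0.39032 →hi
  mid=-1.92632 |R|=0.92632 →hi
  mid=-2.19431 |R|=1.19431 →lo
  mid=-2.06031 |R|=1.06031 →lo
  mid=-1.99331 |R|=0.99331 →hi
  mid=-2.02681 |R|=1.02681 →lo
  mid=-2.01006 |R|=1.01006 →lo
  mid=-2.00169 |R|=1.00169 →lo
  mid=-1.99750 |R|=0.99750 →hi
  mid=-1.99960 |R|=0.99960 →hi
  ...
  [-2.00012,-1.99999] ⇒ x*=-2.0000
Interval (-2.0000, 0).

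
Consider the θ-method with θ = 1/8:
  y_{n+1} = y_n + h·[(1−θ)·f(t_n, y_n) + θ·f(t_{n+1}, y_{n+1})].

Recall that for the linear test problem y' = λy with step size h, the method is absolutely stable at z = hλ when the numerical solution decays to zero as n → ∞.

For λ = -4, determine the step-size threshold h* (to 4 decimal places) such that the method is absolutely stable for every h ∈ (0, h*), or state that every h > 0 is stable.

(-2.6667,0); λ=-4 ⇒ h* = (8/3)/4 = 0.6667.

On y'=λy, z=hλ:
  y_{n+1} = y_n + z·[7/8·y_n + 1/8·y_{n+1}] ⇒ (1 − 1/8z)y_{n+1} = (1 + 7/8z)y_n
  ⇒ R(z) = (1 + 7/8z)/(1 − 1/8z).

Solve |R(x)|<1 on ℝ⁻.
x=-0.77: |R|=0.2976
R=−1: 1+7/8x = −1+1/8x ⇒ -3/4x=2 ⇒ x=2/(-3/4)=-2.6667
Confirm numerically:
  x=-2.455: |R|=0.87853 <1
  x=-2.392: |R|=0.84142 <1
  x=-2.241: |R|=0.75061 <1
  x=-1.747: |R|=0.43388 <1
  x=-3.193: |R|=1.28214 >1
  x=-2.981: |R|=1.17175 >1
  x=-2.735: |R|=1.03819 >1
So |R|<1 on (-2.6667, 0).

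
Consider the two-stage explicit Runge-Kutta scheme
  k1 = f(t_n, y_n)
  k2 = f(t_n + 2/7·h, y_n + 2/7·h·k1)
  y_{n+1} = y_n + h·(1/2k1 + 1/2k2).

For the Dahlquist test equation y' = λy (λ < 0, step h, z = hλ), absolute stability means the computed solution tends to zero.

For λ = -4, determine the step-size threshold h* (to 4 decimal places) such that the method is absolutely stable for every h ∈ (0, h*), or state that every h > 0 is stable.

On y'=λy, z=hλ:
  k1=λy_n ⇒ h·k1=z·y_n;  k2=λ(1+2/7z)y_n ⇒ h·k2=z(1+2/7z)y_n
  y_{n+1}/y_n = 1 + 1/2z + 1/2z(1+2/7z) = 1 + z + 1/7z²
  ⇒ R(z) = 1 + z + 1/7z².

Need |R(x)|<1, x<0.
x=-1.11: |R|=0.0660
R=1: x+1/7x²=0 ⇒ x=−7=-7.0000; min R=1−1/(4·1/7)=-0.7500>−1
Confirm numerically:
  x=-6.827: |R|=0.83128 <1
  x=-6.447: |R|=0.49069 <1
  x=-3.885: |R|=0.72883 <1
  x=-7.581: |R|=1.62922 >1
  x=-7.479: |R|=1.51178 >1
So |R|<1 on (-7.0000, 0).

(-7.0000,0); λ=-4 ⇒ h* = (7)/4 = 1.7500.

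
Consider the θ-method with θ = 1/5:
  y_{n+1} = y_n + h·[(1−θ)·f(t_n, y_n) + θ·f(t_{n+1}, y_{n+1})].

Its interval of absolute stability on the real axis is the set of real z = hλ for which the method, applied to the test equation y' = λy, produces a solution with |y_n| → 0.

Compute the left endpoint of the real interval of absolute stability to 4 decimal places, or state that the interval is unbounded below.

left endpoint -3.3333.

With y'=λy (z=hλ):
  y_{n+1} = y_n + z·[4/5·y_n + 1/5·y_{n+1}] ⇒ (1 − 1/5z)y_{n+1} = (1 + 4/5z)y_n
  so R(z) = (1 + 4/5z)/(1 − 1/5z).

Need |R(x)|<1, x<0.
x=-0.98: |R|=0.1806
R=−1: 1+4/5x = −1+1/5x ⇒ -3/5x=2 ⇒ x=2/(-3/5)=-3.3333
Confirm numerically:
  x=-3.264: |R|=0.97483 <1
  x=-2.266: |R|=0.55932 <1
  x=-2.189: |R|=0.52246 <1
  x=-1.799: |R|=0.32299 <1
  x=-3.865: |R|=1.17992 >1
  x=-3.683: |R|=1.12081 >1
  x=-3.671: |R|=1.11683 >1
Interval (-3.3333, 0).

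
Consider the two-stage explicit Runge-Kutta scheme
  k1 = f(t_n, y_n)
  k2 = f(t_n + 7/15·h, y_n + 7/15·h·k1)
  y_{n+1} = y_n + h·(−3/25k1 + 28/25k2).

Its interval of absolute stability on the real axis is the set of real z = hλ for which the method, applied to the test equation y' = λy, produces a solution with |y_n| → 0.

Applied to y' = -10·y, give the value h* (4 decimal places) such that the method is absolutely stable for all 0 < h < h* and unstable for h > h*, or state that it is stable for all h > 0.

With y'=λy (z=hλ):
  k1=λy_n ⇒ h·k1=z·y_n;  k2=λ(1+7/15z)y_n ⇒ h·k2=z(1+7/15z)y_n
  y_{n+1}/y_n = 1 − 3/25z + 28/25z(1+7/15z) = 1 + z + 196/375z²
  so R(z) = 1 + z + 196/375z².

Solve |R(x)|<1 on ℝ⁻.
x=-1.08: |R|=0.5296
R=1: x+196/375x²=0 ⇒ x=−375/196=-1.9133; min R=1−1/(4·196/375)=0.5217>−1
Confirm numerically:
  x=-1.379: |R|=0.61492 <1
  x=-1.133: |R|=0.53794 <1
  x=-0.843: |R|=0.52843 <1
  x=-0.828: |R|=0.53033 <1
  x=-1.990: |R|=1.07981 >1
  x=-1.975: |R|=1.06373 >1
  x=-1.939: |R|=1.02608 >1
Interval (-1.9133, 0).

(-1.9133,0); λ=-10 ⇒ h* = (375/196)/10 = 0.1913.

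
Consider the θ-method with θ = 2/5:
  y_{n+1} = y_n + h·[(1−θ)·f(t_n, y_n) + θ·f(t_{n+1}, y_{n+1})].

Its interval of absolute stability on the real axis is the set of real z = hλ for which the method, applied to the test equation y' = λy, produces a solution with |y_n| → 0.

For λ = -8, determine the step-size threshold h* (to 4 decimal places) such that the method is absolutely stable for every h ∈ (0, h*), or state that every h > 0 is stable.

(-10.0000,0); λ=-8 ⇒ h* = (10)/8 = 1.2500.

With y'=λy (z=hλ):
  y_{n+1} = y_n + z·[3/5·y_n + 2/5·y_{n+1}] ⇒ (1 − 2/5z)y_{n+1} = (1 + 3/5z)y_n
  ⇒ R(z) = (1 + 3/5z)/(1 − 2/5z).

Solve |R(x)|<1 on ℝ⁻.
x=-1.12: |R|=0.2265
R=−1: 1+3/5x = −1+2/5x ⇒ -1/5x=2 ⇒ x=2/(-1/5)=-10.0000
Confirm numerically:
  x=-8.895: |R|=0.95151 <1
  x=-6.699: |R|=0.82058 <1
  x=-4.832: |R|=0.64757 <1
  x=-4.578: |R|=0.61698 <1
  x=-10.348: |R|=1.01354 >1
  x=-10.192: |R|=1.00756 >1
So |R|<1 on (-10.0000, 0).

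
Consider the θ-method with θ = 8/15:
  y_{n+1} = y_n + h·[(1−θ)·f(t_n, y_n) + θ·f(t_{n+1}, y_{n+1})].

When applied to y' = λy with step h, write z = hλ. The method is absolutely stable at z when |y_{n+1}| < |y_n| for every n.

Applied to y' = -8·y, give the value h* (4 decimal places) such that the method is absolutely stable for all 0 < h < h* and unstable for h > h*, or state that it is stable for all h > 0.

unbounded; (−∞, 0). Any h>0 works for λ=-8.

On y'=λy, z=hλ:
  y_{n+1} = y_n + z·[7/15·y_n + 8/15·y_{n+1}] ⇒ (1 − 8/15z)y_{n+1} = (1 + 7/15z)y_n
  Hence R(z) = (1 + 7/15z)/(1 − 8/15z).

Find x<0 with |R(x)|<1.
x=-1.25: |R|=0.2500
x=-2: |R|=0.0323
x=-10: |R|=0.5789
x=-100: |R|=0.8405
θ=8/15≥1/2 ⇒ |1+7/15x|<|1−8/15x| ∀x<0 ⇒ unbounded interval.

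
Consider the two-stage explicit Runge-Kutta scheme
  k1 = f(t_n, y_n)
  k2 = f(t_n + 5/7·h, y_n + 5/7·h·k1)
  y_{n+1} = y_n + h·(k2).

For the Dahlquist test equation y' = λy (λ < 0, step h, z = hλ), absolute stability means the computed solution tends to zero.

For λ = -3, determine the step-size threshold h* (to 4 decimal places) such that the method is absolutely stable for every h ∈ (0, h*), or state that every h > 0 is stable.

With y'=λy (z=hλ):
  k1=λy_n ⇒ h·k1=z·y_n;  k2=λ(1+5/7z)y_n ⇒ h·k2=z(1+5/7z)y_n
  y_{n+1}/y_n = 1 + z(1+5/7z) = 1 + z + 5/7z²
  ⇒ R(z) = 1 + z + 5/7z².

Boundary: |R(x)|=1, x<0.
x=-1.64: |R|=1.2811
R=1: x+5/7x²=0 ⇒ x=−7/5=-1.4000; min R=1−1/(4·5/7)=0.6500>−1
Confirm numerically:
  x=-1.252: |R|=0.86765 <1
  x=-0.905: |R|=0.68002 <1
  x=-0.850: |R|=0.66607 <1
  x=-1.466: |R|=1.06911 >1
  x=-1.465: |R|=1.06802 >1
So |R|<1 on (-1.4000, 0).

(-1.4000,0); λ=-3 ⇒ h* = (7/5)/3 = 0.4667.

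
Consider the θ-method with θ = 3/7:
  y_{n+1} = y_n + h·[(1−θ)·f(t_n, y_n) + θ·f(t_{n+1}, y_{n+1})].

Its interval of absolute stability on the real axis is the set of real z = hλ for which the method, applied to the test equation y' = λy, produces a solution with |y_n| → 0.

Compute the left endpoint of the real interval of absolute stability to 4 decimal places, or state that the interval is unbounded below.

Test eqn y'=λy, z=hλ:
  y_{n+1} = y_n + z·[4/7·y_n + 3/7·y_{n+1}] ⇒ (1 − 3/7z)y_{n+1} = (1 + 4/7z)y_n
  ⇒ R(z) = (1 + 4/7z)/(1 − 3/7z).

Boundary: |R(x)|=1, x<0.
x=-0.33: |R|=0.7109
R=−1: 1+4/7x = −1+3/7x ⇒ -1/7x=2 ⇒ x=2/(-1/7)=-14.0000
Confirm numerically:
  x=-9.012: |R|=0.85345 <1
  x=-8.245: |R|=0.81865 <1
  x=-7.647: |R|=0.78782 <1
  x=-14.394: |R|=1.00785 >1
  x=-14.249: |R|=1.00501 >1
  x=-14.164: |R|=1.00331 >1
So |R|<1 on (-14.0000, 0).

left endpoint -14.0000.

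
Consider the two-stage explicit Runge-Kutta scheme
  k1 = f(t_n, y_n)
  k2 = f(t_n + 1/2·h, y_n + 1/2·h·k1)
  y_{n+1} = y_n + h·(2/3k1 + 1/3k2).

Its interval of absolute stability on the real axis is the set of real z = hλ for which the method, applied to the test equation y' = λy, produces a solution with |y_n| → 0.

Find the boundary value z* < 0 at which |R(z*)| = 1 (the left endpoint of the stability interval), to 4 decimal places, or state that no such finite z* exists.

With y'=λy (z=hλ):
  k1=λy_n ⇒ h·k1=z·y_n;  k2=λ(1+1/2z)y_n ⇒ h·k2=z(1+1/2z)y_n
  y_{n+1}/y_n = 1 + 2/3z + 1/3z(1+1/2z) = 1 + z + 1/6z²
  ⇒ R(z) = 1 + z + 1/6z².

Need |R(x)|<1, x<0.
x=-1.69: |R|=0.2140
R=1: x+1/6x²=0 ⇒ x=−6=-6.0000; min R=1−1/(4·1/6)=-0.5000>−1
Confirm numerically:
  x=-5.663: |R|=0.68193 <1
  x=-5.092: |R|=0.22941 <1
  x=-3.855: |R|=0.37816 <1
  x=-3.688: |R|=0.42111 <1
  x=-6.207: |R|=1.21414 >1
  x=-6.205: |R|=1.21200 >1
  x=-6.027: |R|=1.02712 >1
So |R|<1 on (-6.0000, 0).

left endpoint -6.0000.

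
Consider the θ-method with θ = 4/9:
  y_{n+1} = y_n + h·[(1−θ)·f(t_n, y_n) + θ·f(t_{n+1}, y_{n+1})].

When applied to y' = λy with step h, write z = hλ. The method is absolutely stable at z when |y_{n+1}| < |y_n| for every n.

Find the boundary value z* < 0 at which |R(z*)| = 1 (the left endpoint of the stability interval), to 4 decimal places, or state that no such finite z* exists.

Set f=λy, z=hλ:
  y_{n+1} = y_n + z·[5/9·y_n + 4/9·y_{n+1}] ⇒ (1 − 4/9z)y_{n+1} = (1 + 5/9z)y_n
  ⇒ R(z) = (1 + 5/9z)/(1 − 4/9z).

Find x<0 with |R(x)|<1.
x=-1.78: |R|=0.0062
R=−1: 1+5/9x = −1+4/9x ⇒ -1/9x=2 ⇒ x=2/(-1/9)=-18.0000
Confirm numerically:
  x=-14.825: |R|=0.95351 <1
  x=-9.590: |R|=0.82242 <1
  x=-9.367: |R|=0.81422 <1
  x=-18.347: |R|=1.00421 >1
  x=-18.187: |R|=1.00229 >1
Stable set (-18.0000, 0).

left endpoint -18.0000.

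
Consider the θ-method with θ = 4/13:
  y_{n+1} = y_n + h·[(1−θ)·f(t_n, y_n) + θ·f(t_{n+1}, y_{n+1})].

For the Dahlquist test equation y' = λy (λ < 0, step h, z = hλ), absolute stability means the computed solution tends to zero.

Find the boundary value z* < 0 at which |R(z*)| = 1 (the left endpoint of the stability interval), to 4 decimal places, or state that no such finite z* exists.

left endpoint -5.2000.

On y'=λy, z=hλ:
  y_{n+1} = y_n + z·[9/13·y_n + 4/13·y_{n+1}] ⇒ (1 − 4/13z)y_{n+1} = (1 + 9/13z)y_n
  Hence R(z) = (1 + 9/13z)/(1 − 4/13z).

Find x<0 with |R(x)|<1.
x=-0.92: |R|=0.2830
R=−1: 1+9/13x = −1+4/13x ⇒ -5/13x=2 ⇒ x=2/(-5/13)=-5.2000
Confirm numerically:
  x=-5.108: |R|=0.98624 <1
  x=-2.854: |R|=0.51958 <1
  x=-2.595: |R|=0.44290 <1
  x=-5.482: |R|=1.04037 >1
  x=-5.274: |R|=1.01085 >1
So |R|<1 on (-5.2000, 0).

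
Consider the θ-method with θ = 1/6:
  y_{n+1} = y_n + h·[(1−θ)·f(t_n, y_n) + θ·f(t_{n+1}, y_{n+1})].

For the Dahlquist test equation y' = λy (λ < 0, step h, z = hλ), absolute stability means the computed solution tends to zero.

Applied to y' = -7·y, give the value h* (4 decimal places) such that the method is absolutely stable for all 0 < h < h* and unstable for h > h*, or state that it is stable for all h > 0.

(-3.0000,0); λ=-7 ⇒ h* = (3)/7 = 0.4286.

On y'=λy, z=hλ:
  y_{n+1} = y_n + z·[5/6·y_n + 1/6·y_{n+1}] ⇒ (1 − 1/6z)y_{n+1} = (1 + 5/6z)y_n
  R(z) = (1 + 5/6z)/(1 − 1/6z).

Find x<0 with |R(x)|<1.
x=-0.88: |R|=0.2326
R=−1: 1+5/6x = −1+1/6x ⇒ -2/3x=2 ⇒ x=2/(-2/3)=-3.0000
Confirm numerically:
  x=-2.303: |R|=0.66422 <1
  x=-2.217: |R|=0.61884 <1
  x=-2.104: |R|=0.55775 <1
  x=-1.662: |R|=0.30149 <1
  x=-3.560: |R|=1.23431 >1
  x=-3.060: |R|=1.02649 >1
So |R|<1 on (-3.0000, 0).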